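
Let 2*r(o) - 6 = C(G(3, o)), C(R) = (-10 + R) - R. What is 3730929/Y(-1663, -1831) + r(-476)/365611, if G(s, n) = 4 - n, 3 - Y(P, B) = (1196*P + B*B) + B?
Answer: -1364071406177/497881381969 ≈ -2.7397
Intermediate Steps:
Y(P, B) = 3 - B - B² - 1196*P (Y(P, B) = 3 - ((1196*P + B*B) + B) = 3 - ((1196*P + B²) + B) = 3 - ((B² + 1196*P) + B) = 3 - (B + B² + 1196*P) = 3 + (-B - B² - 1196*P) = 3 - B - B² - 1196*P)
C(R) = -10
r(o) = -2 (r(o) = 3 + (½)*(-10) = 3 - 5 = -2)
3730929/Y(-1663, -1831) + r(-476)/365611 = 3730929/(3 - 1*(-1831) - 1*(-1831)² - 1196*(-1663)) - 2/365611 = 3730929/(3 + 1831 - 1*3352561 + 1988948) - 2*1/365611 = 3730929/(3 + 1831 - 3352561 + 1988948) - 2/365611 = 3730929/(-1361779) - 2/365611 = 3730929*(-1/1361779) - 2/365611 = -3730929/1361779 - 2/365611 = -1364071406177/497881381969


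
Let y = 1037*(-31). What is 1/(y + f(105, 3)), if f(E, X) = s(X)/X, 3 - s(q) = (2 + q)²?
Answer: -3/96463 ≈ -3.1100e-5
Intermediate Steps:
y = -32147
s(q) = 3 - (2 + q)²
f(E, X) = (3 - (2 + X)²)/X
1/(y + f(105, 3)) = 1/(-32147 + (3 - (2 + 3)²)/3) = 1/(-32147 + (3 - 1*5²)/3) = 1/(-32147 + (3 - 1*25)/3) = 1/(-32147 + (3 - 25)/3) = 1/(-32147 + (⅓)*(-22)) = 1/(-32147 - 22/3) = 1/(-96463/3) = -3/96463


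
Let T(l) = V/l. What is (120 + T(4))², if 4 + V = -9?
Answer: 218089/16 ≈ 13631.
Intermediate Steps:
V = -13 (V = -4 - 9 = -13)
T(l) = -13/l
(120 + T(4))² = (120 - 13/4)² = (467/4)² = 218089/16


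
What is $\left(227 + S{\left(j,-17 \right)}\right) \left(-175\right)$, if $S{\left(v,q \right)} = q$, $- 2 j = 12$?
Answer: $-36750$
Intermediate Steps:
$j = -6$ ($j = \left(- \frac{1}{2}\right) 12 = -6$)
$\left(227 + S{\left(j,-17 \right)}\right) \left(-175\right) = \left(227 - 17\right) \left(-175\right) = 210 \left(-175\right) = -36750$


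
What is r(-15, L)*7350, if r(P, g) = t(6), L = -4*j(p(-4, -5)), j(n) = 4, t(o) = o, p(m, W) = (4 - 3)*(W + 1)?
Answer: 44100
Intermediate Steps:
p(m, W) = 1 + W (p(m, W) = 1*(1 + W) = 1 + W)
L = -16 (L = -4*4 = -16)
r(P, g) = 6
r(-15, L)*7350 = 6*7350 = 44100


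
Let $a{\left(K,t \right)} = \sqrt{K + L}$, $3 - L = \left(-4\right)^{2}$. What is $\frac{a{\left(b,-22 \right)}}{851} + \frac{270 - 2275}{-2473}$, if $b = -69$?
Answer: $\frac{2005}{2473} + \frac{i \sqrt{82}}{851} \approx 0.81076 + 0.010641 i$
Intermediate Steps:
$L = -13$ ($L = 3 - \left(-4\right)^{2} = 3 - 16 = -13$)
$a{\left(K,t \right)} = \sqrt{-13 + K}$ ($a{\left(K,t \right)} = \sqrt{K - 13} = \sqrt{-13 + K}$)
$\frac{a{\left(b,-22 \right)}}{851} + \frac{270 - 2275}{-2473} = \frac{\sqrt{-13 - 69}}{851} + \frac{270 - 2275}{-2473} = \sqrt{-82} \cdot \frac{1}{851} - - \frac{2005}{2473} = i \sqrt{82} \cdot \frac{1}{851} + \frac{2005}{2473} = \frac{i \sqrt{82}}{851} + \frac{2005}{2473} = \frac{2005}{2473} + \frac{i \sqrt{82}}{851}$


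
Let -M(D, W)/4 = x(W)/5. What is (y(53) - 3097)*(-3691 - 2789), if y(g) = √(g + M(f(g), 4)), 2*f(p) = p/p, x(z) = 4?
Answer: 20068560 - 1296*√1245 ≈ 2.0023e+7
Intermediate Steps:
f(p) = ½ (f(p) = (p/p)/2 = (½)*1 = ½)
M(D, W) = -16/5
y(g) = √(-16/5 + g) (y(g) = √(g - 16/5) = √(-16/5 + g))
(y(53) - 3097)*(-3691 - 2789) = (√(-80 + 25*53)/5 - 3097)*(-3691 - 2789) = (√(-80 + 1325)/5 - 3097)*(-6480) = (√1245/5 - 3097)*(-6480) = (-3097 + √1245/5)*(-6480) = 20068560 - 1296*√1245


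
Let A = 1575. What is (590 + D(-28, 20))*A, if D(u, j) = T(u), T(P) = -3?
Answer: 924525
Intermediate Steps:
D(u, j) = -3
(590 + D(-28, 20))*A = (590 - 3)*1575 = 587*1575 = 924525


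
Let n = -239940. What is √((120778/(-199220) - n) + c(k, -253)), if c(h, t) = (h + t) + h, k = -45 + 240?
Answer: √48613765191090/14230 ≈ 489.98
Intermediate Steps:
k = 195
c(h, t) = t + 2*h
√((120778/(-199220) - n) + c(k, -253)) = √((120778/(-199220) - 1*(-239940)) + (-253 + 2*195)) = √((120778*(-1/199220) + 239940) + (-253 + 390)) = √((-8627/14230 + 239940) + 137) = √(3414337573/14230 + 137) = √(3416287083/14230) = √48613765191090/14230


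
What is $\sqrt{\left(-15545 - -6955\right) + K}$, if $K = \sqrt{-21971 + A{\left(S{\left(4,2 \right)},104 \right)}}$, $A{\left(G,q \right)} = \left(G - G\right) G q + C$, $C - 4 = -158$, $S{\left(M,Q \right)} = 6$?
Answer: $\sqrt{-8590 + 5 i \sqrt{885}} \approx 0.8024 + 92.686 i$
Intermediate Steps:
$C = -154$ ($C = 4 - 158 = -154$)
$A{\left(G,q \right)} = -154$ ($A{\left(G,q \right)} = \left(G - G\right) G q - 154 = 0 G q - 154 = 0 q - 154 = 0 - 154 = -154$)
$K = 5 i \sqrt{885}$ ($K = \sqrt{-21971 - 154} = \sqrt{-22125} = 5 i \sqrt{885} \approx 148.74 i$)
$\sqrt{\left(-15545 - -6955\right) + K} = \sqrt{\left(-15545 - -6955\right) + 5 i \sqrt{885}} = \sqrt{\left(-15545 + 6955\right) + 5 i \sqrt{885}} = \sqrt{-8590 + 5 i \sqrt{885}}$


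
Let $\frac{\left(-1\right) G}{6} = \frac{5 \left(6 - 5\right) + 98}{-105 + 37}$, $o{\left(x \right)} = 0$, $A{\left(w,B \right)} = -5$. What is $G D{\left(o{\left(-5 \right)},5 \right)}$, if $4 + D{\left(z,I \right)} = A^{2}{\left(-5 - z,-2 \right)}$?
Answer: $\frac{6489}{34} \approx 190.85$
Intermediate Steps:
$D{\left(z,I \right)} = 21$ ($D{\left(z,I \right)} = -4 + \left(-5\right)^{2} = -4 + 25 = 21$)
$G = \frac{309}{34}$ ($G = - 6 \frac{5 \left(6 - 5\right) + 98}{-105 + 37} = - 6 \frac{5 \cdot 1 + 98}{-68} = - 6 \left(5 + 98\right) \left(- \frac{1}{68}\right) = - 6 \cdot 103 \left(- \frac{1}{68}\right) = \left(-6\right) \left(- \frac{103}{68}\right) = \frac{309}{34} \approx 9.0882$)
$G D{\left(o{\left(-5 \right)},5 \right)} = \frac{309}{34} \cdot 21 = \frac{6489}{34}$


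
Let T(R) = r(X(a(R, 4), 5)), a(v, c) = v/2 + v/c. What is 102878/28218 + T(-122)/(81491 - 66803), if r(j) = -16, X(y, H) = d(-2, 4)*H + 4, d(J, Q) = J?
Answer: 15735631/4317354 ≈ 3.6447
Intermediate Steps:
a(v, c) = v/2 + v/c (a(v, c) = v*(½) + v/c = v/2 + v/c)
X(y, H) = 4 - 2*H (X(y, H) = -2*H + 4 = 4 - 2*H)
T(R) = -16
102878/28218 + T(-122)/(81491 - 66803) = 102878/28218 - 16/(81491 - 66803) = 102878*(1/28218) - 16/14688 = 51439/14109 - 16*1/14688 = 51439/14109 - 1/918 = 15735631/4317354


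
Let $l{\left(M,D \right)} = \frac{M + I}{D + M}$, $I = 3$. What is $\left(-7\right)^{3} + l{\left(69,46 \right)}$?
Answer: $- \frac{39373}{115} \approx -342.37$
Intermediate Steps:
$l{\left(M,D \right)} = \frac{3 + M}{D + M}$ ($l{\left(M,D \right)} = \frac{M + 3}{D + M} = \frac{3 + M}{D + M}$)
$\left(-7\right)^{3} + l{\left(69,46 \right)} = \left(-7\right)^{3} + \frac{3 + 69}{46 + 69} = -343 + \frac{1}{115} \cdot 72 = -343 + \frac{72}{115} = - \frac{39373}{115}$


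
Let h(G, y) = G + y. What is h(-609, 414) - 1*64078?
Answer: -64273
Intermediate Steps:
h(-609, 414) - 1*64078 = (-609 + 414) - 1*64078 = -195 - 64078 = -64273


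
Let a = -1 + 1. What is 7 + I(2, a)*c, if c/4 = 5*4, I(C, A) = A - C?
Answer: -153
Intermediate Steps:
a = 0
c = 80 (c = 4*(5*4) = 4*20 = 80)
7 + I(2, a)*c = 7 + (0 - 1*2)*80 = 7 + (0 - 2)*80 = 7 - 2*80 = 7 - 160 = -153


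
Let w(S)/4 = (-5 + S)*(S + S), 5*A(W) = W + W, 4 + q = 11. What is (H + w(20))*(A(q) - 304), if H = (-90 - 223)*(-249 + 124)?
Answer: -12507330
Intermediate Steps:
q = 7 (q = -4 + 11 = 7)
A(W) = 2*W/5 (A(W) = (W + W)/5 = (2*W)/5 = 2*W/5)
H = 39125 (H = -313*(-125) = 39125)
w(S) = 8*S*(-5 + S) (w(S) = 4*((-5 + S)*(S + S)) = 4*((-5 + S)*(2*S)) = 4*(2*S*(-5 + S)) = 8*S*(-5 + S))
(H + w(20))*(A(q) - 304) = (39125 + 8*20*(-5 + 20))*((2/5)*7 - 304) = (39125 + 8*20*15)*(14/5 - 304) = (39125 + 2400)*(-1506/5) = 41525*(-1506/5) = -12507330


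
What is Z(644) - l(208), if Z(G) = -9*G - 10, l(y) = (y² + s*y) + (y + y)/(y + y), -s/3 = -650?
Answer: -454671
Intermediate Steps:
s = 1950 (s = -3*(-650) = 1950)
l(y) = 1 + y² + 1950*y (l(y) = (y² + 1950*y) + (y + y)/(y + y) = (y² + 1950*y) + (2*y)/((2*y)) = (y² + 1950*y) + (2*y)*(1/(2*y)) = (y² + 1950*y) + 1 = 1 + y² + 1950*y)
Z(G) = -10 - 9*G
Z(644) - l(208) = (-10 - 9*644) - (1 + 208² + 1950*208) = (-10 - 5796) - (1 + 43264 + 405600) = -5806 - 1*448865 = -5806 - 448865 = -454671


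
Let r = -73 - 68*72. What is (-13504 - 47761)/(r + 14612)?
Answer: -61265/9643 ≈ -6.3533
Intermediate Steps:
r = -4969 (r = -73 - 4896 = -4969)
(-13504 - 47761)/(r + 14612) = (-13504 - 47761)/(-4969 + 14612) = -61265/9643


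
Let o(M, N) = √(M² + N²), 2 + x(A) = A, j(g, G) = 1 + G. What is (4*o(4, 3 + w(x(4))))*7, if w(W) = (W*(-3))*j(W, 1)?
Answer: 28*√97 ≈ 275.77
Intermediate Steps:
x(A) = -2 + A
w(W) = -6*W (w(W) = (W*(-3))*(1 + 1) = -3*W*2 = -6*W)
(4*o(4, 3 + w(x(4))))*7 = (4*√(4² + (3 - 6*(-2 + 4))²))*7 = (4*√(16 + (3 - 6*2)²))*7 = (4*√(16 + (3 - 12)²))*7 = (4*√(16 + (-9)²))*7 = (4*√(16 + 81))*7 = (4*√97)*7 = 28*√97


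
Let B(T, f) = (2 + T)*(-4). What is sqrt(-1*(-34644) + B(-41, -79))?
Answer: 20*sqrt(87) ≈ 186.55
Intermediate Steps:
B(T, f) = -8 - 4*T
sqrt(-1*(-34644) + B(-41, -79)) = sqrt(-1*(-34644) + (-8 - 4*(-41))) = sqrt(34644 + (-8 + 164)) = sqrt(34644 + 156) = sqrt(34800) = 20*sqrt(87)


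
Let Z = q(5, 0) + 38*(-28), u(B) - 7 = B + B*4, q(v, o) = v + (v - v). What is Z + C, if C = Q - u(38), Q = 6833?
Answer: 5577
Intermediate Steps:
q(v, o) = v (q(v, o) = v + 0 = v)
u(B) = 7 + 5*B (u(B) = 7 + (B + B*4) = 7 + (B + 4*B) = 7 + 5*B)
Z = -1059 (Z = 5 + 38*(-28) = 5 - 1064 = -1059)
C = 6636 (C = 6833 - (7 + 5*38) = 6833 - (7 + 190) = 6833 - 1*197 = 6833 - 197 = 6636)
Z + C = -1059 + 6636 = 5577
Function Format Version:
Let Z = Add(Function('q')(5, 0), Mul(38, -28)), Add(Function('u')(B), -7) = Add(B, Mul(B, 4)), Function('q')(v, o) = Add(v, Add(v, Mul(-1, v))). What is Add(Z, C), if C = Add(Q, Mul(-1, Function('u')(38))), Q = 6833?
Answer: 5577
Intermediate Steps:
Function('q')(v, o) = v (Function('q')(v, o) = Add(v, 0) = v)
Function('u')(B) = Add(7, Mul(5, B)) (Function('u')(B) = Add(7, Add(B, Mul(B, 4))) = Add(7, Add(B, Mul(4, B))) = Add(7, Mul(5, B)))
Z = -1059 (Z = Add(5, Mul(38, -28)) = Add(5, -1064) = -1059)
C = 6636 (C = Add(6833, Mul(-1, Add(7, Mul(5, 38)))) = Add(6833, Mul(-1, Add(7, 190))) = Add(6833, Mul(-1, 197)) = Add(6833, -197) = 6636)
Add(Z, C) = Add(-1059, 6636) = 5577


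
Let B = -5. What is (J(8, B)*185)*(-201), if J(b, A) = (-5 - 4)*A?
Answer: -1673325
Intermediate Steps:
J(b, A) = -9*A
(J(8, B)*185)*(-201) = (-9*(-5)*185)*(-201) = (45*185)*(-201) = 8325*(-201) = -1673325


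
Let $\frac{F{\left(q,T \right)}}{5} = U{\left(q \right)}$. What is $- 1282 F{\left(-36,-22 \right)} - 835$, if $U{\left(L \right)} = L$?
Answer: $229925$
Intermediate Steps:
$F{\left(q,T \right)} = 5 q$
$- 1282 F{\left(-36,-22 \right)} - 835 = - 1282 \cdot 5 \left(-36\right) - 835 = \left(-1282\right) \left(-180\right) - 835 = 230760 - 835 = 229925$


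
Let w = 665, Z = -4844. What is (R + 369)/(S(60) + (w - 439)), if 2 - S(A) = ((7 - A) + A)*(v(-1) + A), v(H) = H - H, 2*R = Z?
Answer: 2053/192 ≈ 10.693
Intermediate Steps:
R = -2422 (R = (½)*(-4844) = -2422)
v(H) = 0
S(A) = 2 - 7*A (S(A) = 2 - ((7 - A) + A)*(0 + A) = 2 - 7*A)
(R + 369)/(S(60) + (w - 439)) = (-2422 + 369)/((2 - 7*60) + (665 - 439)) = -2053/((2 - 420) + 226) = -2053/(-418 + 226) = -2053/(-192) = -2053*(-1/192) = 2053/192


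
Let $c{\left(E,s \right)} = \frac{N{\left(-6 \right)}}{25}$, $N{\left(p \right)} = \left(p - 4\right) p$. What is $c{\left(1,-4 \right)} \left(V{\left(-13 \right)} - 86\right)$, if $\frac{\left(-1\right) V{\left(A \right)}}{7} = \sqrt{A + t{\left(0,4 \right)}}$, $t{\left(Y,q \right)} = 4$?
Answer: $- \frac{1032}{5} - \frac{252 i}{5} \approx -206.4 - 50.4 i$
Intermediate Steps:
$N{\left(p \right)} = p \left(-4 + p\right)$ ($N{\left(p \right)} = \left(-4 + p\right) p = p \left(-4 + p\right)$)
$c{\left(E,s \right)} = \frac{12}{5}$ ($c{\left(E,s \right)} = \frac{\left(-6\right) \left(-4 - 6\right)}{25} = \left(-6\right) \left(-10\right) \frac{1}{25} = 60 \cdot \frac{1}{25} = \frac{12}{5}$)
$V{\left(A \right)} = - 7 \sqrt{4 + A}$ ($V{\left(A \right)} = - 7 \sqrt{A + 4} = - 7 \sqrt{4 + A}$)
$c{\left(1,-4 \right)} \left(V{\left(-13 \right)} - 86\right) = \frac{12 \left(- 7 \sqrt{4 - 13} - 86\right)}{5} = \frac{12 \left(- 7 \sqrt{-9} - 86\right)}{5} = \frac{12 \left(- 7 \cdot 3 i - 86\right)}{5} = \frac{12 \left(- 21 i - 86\right)}{5} = \frac{12 \left(-86 - 21 i\right)}{5} = - \frac{1032}{5} - \frac{252 i}{5}$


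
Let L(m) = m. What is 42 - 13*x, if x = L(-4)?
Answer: 94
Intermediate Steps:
x = -4
42 - 13*x = 42 - 13*(-4) = 42 + 52 = 94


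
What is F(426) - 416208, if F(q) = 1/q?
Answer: -177304607/426 ≈ -4.1621e+5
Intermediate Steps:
F(426) - 416208 = 1/426 - 416208 = -177304607/426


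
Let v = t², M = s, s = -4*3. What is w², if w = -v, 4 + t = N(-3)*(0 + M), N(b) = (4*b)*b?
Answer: 36136489216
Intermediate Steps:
s = -12
M = -12
N(b) = 4*b²
t = -436 (t = -4 + (4*(-3)²)*(0 - 12) = -4 + (4*9)*(-12) = -4 + 36*(-12) = -4 - 432 = -436)
v = 190096 (v = (-436)² = 190096)
w = -190096 (w = -1*190096 = -190096)
w² = (-190096)² = 36136489216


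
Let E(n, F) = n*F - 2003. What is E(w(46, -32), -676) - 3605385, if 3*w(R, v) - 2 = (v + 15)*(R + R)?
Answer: -9766252/3 ≈ -3.2554e+6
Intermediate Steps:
w(R, v) = ⅔ + 2*R*(15 + v)/3 (w(R, v) = ⅔ + ((v + 15)*(R + R))/3 = ⅔ + ((15 + v)*(2*R))/3 = ⅔ + (2*R*(15 + v))/3 = ⅔ + 2*R*(15 + v)/3)
E(n, F) = -2003 + F*n (E(n, F) = F*n - 2003 = -2003 + F*n)
E(w(46, -32), -676) - 3605385 = (-2003 - 676*(⅔ + 10*46 + (⅔)*46*(-32))) - 3605385 = (-2003 - 676*(⅔ + 460 - 2944/3)) - 3605385 = (-2003 - 676*(-1562/3)) - 3605385 = (-2003 + 1055912/3) - 3605385 = 1049903/3 - 3605385 = -9766252/3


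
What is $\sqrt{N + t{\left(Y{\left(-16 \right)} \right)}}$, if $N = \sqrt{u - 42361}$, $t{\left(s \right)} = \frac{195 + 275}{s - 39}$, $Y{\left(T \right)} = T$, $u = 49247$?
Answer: $\frac{\sqrt{-1034 + 121 \sqrt{6886}}}{11} \approx 8.6277$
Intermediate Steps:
$t{\left(s \right)} = \frac{470}{-39 + s}$
$N = \sqrt{6886}$ ($N = \sqrt{49247 - 42361} = \sqrt{6886} \approx 82.982$)
$\sqrt{N + t{\left(Y{\left(-16 \right)} \right)}} = \sqrt{\sqrt{6886} + \frac{470}{-39 - 16}} = \sqrt{\sqrt{6886} + \frac{470}{-55}} = \sqrt{\sqrt{6886} + 470 \left(- \frac{1}{55}\right)} = \sqrt{\sqrt{6886} - \frac{94}{11}} = \sqrt{- \frac{94}{11} + \sqrt{6886}}$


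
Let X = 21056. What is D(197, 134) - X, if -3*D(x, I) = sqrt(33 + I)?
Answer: -21056 - sqrt(167)/3 ≈ -21060.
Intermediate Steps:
D(x, I) = -sqrt(33 + I)/3
D(197, 134) - X = -sqrt(33 + 134)/3 - 1*21056 = -sqrt(167)/3 - 21056 = -21056 - sqrt(167)/3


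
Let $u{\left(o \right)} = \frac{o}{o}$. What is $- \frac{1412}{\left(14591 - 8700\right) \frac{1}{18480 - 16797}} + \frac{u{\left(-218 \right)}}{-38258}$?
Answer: $- \frac{90916164059}{225377878} \approx -403.39$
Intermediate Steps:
$u{\left(o \right)} = 1$
$- \frac{1412}{\left(14591 - 8700\right) \frac{1}{18480 - 16797}} + \frac{u{\left(-218 \right)}}{-38258} = - \frac{1412}{\left(14591 - 8700\right) \frac{1}{18480 - 16797}} + 1 \frac{1}{-38258} = - \frac{1412}{5891 \cdot \frac{1}{1683}} + 1 \left(- \frac{1}{38258}\right) = - \frac{1412}{5891 \cdot \frac{1}{1683}} - \frac{1}{38258} = - \frac{1412}{\frac{5891}{1683}} - \frac{1}{38258} = \left(-1412\right) \frac{1683}{5891} - \frac{1}{38258} = - \frac{2376396}{5891} - \frac{1}{38258} = - \frac{90916164059}{225377878}$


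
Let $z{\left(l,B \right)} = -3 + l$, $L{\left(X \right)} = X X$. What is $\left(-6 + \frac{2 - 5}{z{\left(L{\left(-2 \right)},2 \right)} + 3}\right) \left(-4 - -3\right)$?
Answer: $\frac{27}{4} \approx 6.75$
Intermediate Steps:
$L{\left(X \right)} = X^{2}$
$\left(-6 + \frac{2 - 5}{z{\left(L{\left(-2 \right)},2 \right)} + 3}\right) \left(-4 - -3\right) = \left(-6 + \frac{2 - 5}{\left(-3 + \left(-2\right)^{2}\right) + 3}\right) \left(-4 - -3\right) = \left(-6 - \frac{3}{\left(-3 + 4\right) + 3}\right) \left(-4 + 3\right) = \left(-6 - \frac{3}{1 + 3}\right) \left(-1\right) = \left(-6 - \frac{3}{4}\right) \left(-1\right) = \left(- \frac{27}{4}\right) \left(-1\right) = \frac{27}{4}$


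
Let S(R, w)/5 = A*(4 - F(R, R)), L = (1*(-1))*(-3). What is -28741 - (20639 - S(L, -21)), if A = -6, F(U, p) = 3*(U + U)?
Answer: -48960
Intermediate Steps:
L = 3 (L = -1*(-3) = 3)
F(U, p) = 6*U (F(U, p) = 3*(2*U) = 6*U)
S(R, w) = -120 + 180*R (S(R, w) = 5*(-6*(4 - 6*R)) = 5*(-24 + 36*R) = -120 + 180*R)
-28741 - (20639 - S(L, -21)) = -28741 - (20639 - (-120 + 180*3)) = -28741 - (20639 - (-120 + 540)) = -28741 - (20639 - 1*420) = -28741 - (20639 - 420) = -28741 - 1*20219 = -28741 - 20219 = -48960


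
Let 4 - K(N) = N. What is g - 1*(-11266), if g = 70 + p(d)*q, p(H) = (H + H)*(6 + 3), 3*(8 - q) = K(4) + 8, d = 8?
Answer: 12104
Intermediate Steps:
K(N) = 4 - N
q = 16/3 (q = 8 - ((4 - 1*4) + 8)/3 = 8 - ((4 - 4) + 8)/3 = 8 - (0 + 8)/3 = 8 - ⅓*8 = 8 - 8/3 = 16/3 ≈ 5.3333)
p(H) = 18*H (p(H) = (2*H)*9 = 18*H)
g = 838 (g = 70 + (18*8)*(16/3) = 70 + 144*(16/3) = 70 + 768 = 838)
g - 1*(-11266) = 838 - 1*(-11266) = 838 + 11266 = 12104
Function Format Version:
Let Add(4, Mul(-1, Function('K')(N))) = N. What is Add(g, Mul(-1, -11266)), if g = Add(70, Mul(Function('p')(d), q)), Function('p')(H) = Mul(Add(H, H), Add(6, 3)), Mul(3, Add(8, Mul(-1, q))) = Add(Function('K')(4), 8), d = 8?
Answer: 12104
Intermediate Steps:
Function('K')(N) = Add(4, Mul(-1, N))
q = Rational(16, 3) (q = Add(8, Mul(Rational(-1, 3), Add(Add(4, Mul(-1, 4)), 8))) = Add(8, Mul(Rational(-1, 3), Add(Add(4, -4), 8))) = Add(8, Mul(Rational(-1, 3), Add(0, 8))) = Add(8, Mul(Rational(-1, 3), 8)) = Add(8, Rational(-8, 3)) = Rational(16, 3) ≈ 5.3333)
Function('p')(H) = Mul(18, H) (Function('p')(H) = Mul(Mul(2, H), 9) = Mul(18, H))
g = 838 (g = Add(70, Mul(Mul(18, 8), Rational(16, 3))) = Add(70, Mul(144, Rational(16, 3))) = Add(70, 768) = 838)
Add(g, Mul(-1, -11266)) = Add(838, Mul(-1, -11266)) = Add(838, 11266) = 12104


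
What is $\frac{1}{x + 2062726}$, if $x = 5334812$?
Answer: $\frac{1}{7397538} \approx 1.3518 \cdot 10^{-7}$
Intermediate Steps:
$\frac{1}{x + 2062726} = \frac{1}{5334812 + 2062726} = \frac{1}{7397538}$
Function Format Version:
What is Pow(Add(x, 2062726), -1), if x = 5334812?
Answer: Rational(1, 7397538) ≈ 1.3518e-7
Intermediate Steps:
Pow(Add(x, 2062726), -1) = Pow(Add(5334812, 2062726), -1) = Pow(7397538, -1) = Rational(1, 7397538)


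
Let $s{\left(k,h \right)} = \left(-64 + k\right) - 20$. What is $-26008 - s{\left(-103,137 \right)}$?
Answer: $-25821$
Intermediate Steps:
$s{\left(k,h \right)} = -84 + k$
$-26008 - s{\left(-103,137 \right)} = -26008 - \left(-84 - 103\right) = -26008 - -187 = -26008 + 187 = -25821$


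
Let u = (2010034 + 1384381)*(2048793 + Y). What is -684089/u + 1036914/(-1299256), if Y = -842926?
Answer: -92267625815319599/115611556351088980 ≈ -0.79808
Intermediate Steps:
u = 4093213032805 (u = (2010034 + 1384381)*(2048793 - 842926) = 3394415*1205867 = 4093213032805)
-684089/u + 1036914/(-1299256) = -684089/4093213032805 + 1036914/(-1299256) = -684089*1/4093213032805 + 1036914*(-1/1299256) = -29743/177965784035 - 518457/649628 = -92267625815319599/115611556351088980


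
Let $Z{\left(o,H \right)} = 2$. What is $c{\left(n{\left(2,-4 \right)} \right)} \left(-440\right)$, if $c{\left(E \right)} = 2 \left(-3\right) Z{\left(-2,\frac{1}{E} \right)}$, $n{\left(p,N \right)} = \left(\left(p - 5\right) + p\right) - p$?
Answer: $5280$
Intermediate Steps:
$n{\left(p,N \right)} = -5 + p$ ($n{\left(p,N \right)} = \left(\left(-5 + p\right) + p\right) - p = \left(-5 + 2 p\right) - p = -5 + p$)
$c{\left(E \right)} = -12$ ($c{\left(E \right)} = 2 \left(-3\right) 2 = \left(-6\right) 2 = -12$)
$c{\left(n{\left(2,-4 \right)} \right)} \left(-440\right) = \left(-12\right) \left(-440\right) = 5280$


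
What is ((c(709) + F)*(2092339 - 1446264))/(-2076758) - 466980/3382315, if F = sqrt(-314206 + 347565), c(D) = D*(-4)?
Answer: 619634010358966/702424973477 - 646075*sqrt(33359)/2076758 ≈ 825.32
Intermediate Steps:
c(D) = -4*D
F = sqrt(33359) ≈ 182.64
((c(709) + F)*(2092339 - 1446264))/(-2076758) - 466980/3382315 = ((-4*709 + sqrt(33359))*(2092339 - 1446264))/(-2076758) - 466980/3382315 = ((-2836 + sqrt(33359))*646075)*(-1/2076758) - 466980*1/3382315 = (-1832268700 + 646075*sqrt(33359))*(-1/2076758) - 93396/676463 = (916134350/1038379 - 646075*sqrt(33359)/2076758) - 93396/676463 = 619634010358966/702424973477 - 646075*sqrt(33359)/2076758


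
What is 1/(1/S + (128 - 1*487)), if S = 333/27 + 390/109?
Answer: -5203/1867550 ≈ -0.0027860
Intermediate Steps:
S = 5203/327 (S = 333*(1/27) + 390*(1/109) = 37/3 + 390/109 = 5203/327 ≈ 15.911)
1/(1/S + (128 - 1*487)) = 1/(1/(5203/327) + (128 - 1*487)) = 1/(327/5203 + (128 - 487)) = 1/(327/5203 - 359) = 1/(-1867550/5203) = -5203/1867550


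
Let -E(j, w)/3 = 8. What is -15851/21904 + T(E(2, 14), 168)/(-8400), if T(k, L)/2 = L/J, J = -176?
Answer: -544707/752950 ≈ -0.72343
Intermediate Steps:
E(j, w) = -24 (E(j, w) = -3*8 = -24)
T(k, L) = -L/88 (T(k, L) = 2*(L/(-176)) = 2*(L*(-1/176)) = 2*(-L/176) = -L/88)
-15851/21904 + T(E(2, 14), 168)/(-8400) = -15851/21904 - 1/88*168/(-8400) = -15851*1/21904 - 21/11*(-1/8400) = -15851/21904 + 1/4400 = -544707/752950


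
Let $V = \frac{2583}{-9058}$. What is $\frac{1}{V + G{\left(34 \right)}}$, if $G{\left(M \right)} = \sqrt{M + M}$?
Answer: $\frac{477486}{113725487} + \frac{3348872 \sqrt{17}}{113725487} \approx 0.12561$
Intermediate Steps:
$G{\left(M \right)} = \sqrt{2} \sqrt{M}$ ($G{\left(M \right)} = \sqrt{2 M} = \sqrt{2} \sqrt{M}$)
$V = - \frac{369}{1294}$ ($V = 2583 \left(- \frac{1}{9058}\right) = - \frac{369}{1294} \approx -0.28516$)
$\frac{1}{V + G{\left(34 \right)}} = \frac{1}{- \frac{369}{1294} + \sqrt{2} \sqrt{34}} = \frac{1}{- \frac{369}{1294} + 2 \sqrt{17}}$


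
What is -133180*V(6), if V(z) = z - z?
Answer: 0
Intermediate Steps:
V(z) = 0
-133180*V(6) = -133180*0 = 0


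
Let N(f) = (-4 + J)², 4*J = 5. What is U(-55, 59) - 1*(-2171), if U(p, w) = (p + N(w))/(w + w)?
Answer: 4098089/1888 ≈ 2170.6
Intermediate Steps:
J = 5/4 (J = (¼)*5 = 5/4 ≈ 1.2500)
N(f) = 121/16 (N(f) = (-4 + 5/4)² = (-11/4)² = 121/16)
U(p, w) = (121/16 + p)/(2*w) (U(p, w) = (p + 121/16)/(w + w) = (121/16 + p)/((2*w)) = (121/16 + p)*(1/(2*w)) = (121/16 + p)/(2*w))
U(-55, 59) - 1*(-2171) = (1/32)*(121 + 16*(-55))/59 - 1*(-2171) = (1/32)*(1/59)*(121 - 880) + 2171 = (1/32)*(1/59)*(-759) + 2171 = -759/1888 + 2171 = 4098089/1888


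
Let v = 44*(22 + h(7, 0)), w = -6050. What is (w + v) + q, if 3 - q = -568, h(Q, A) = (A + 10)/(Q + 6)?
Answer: -58203/13 ≈ -4477.2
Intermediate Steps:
h(Q, A) = (10 + A)/(6 + Q)
v = 13024/13 (v = 44*(22 + (10 + 0)/(6 + 7)) = 44*(22 + 10/13) = 44*(296/13) = 13024/13 ≈ 1001.8)
q = 571 (q = 3 - 1*(-568) = 3 + 568 = 571)
(w + v) + q = (-6050 + 13024/13) + 571 = -65626/13 + 571 = -58203/13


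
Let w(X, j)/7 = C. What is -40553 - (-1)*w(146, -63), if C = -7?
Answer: -40602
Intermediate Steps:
w(X, j) = -49 (w(X, j) = 7*(-7) = -49)
-40553 - (-1)*w(146, -63) = -40553 - (-1)*(-49) = -40553 - 1*49 = -40553 - 49 = -40602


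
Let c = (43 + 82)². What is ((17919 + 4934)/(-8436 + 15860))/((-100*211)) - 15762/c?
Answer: -98776705397/97904000000 ≈ -1.0089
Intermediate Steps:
c = 15625 (c = 125² = 15625)
((17919 + 4934)/(-8436 + 15860))/((-100*211)) - 15762/c = ((17919 + 4934)/(-8436 + 15860))/((-100*211)) - 15762/15625 = (22853/7424)/(-21100) - 15762*1/15625 = (22853*(1/7424))*(-1/21100) - 15762/15625 = (22853/7424)*(-1/21100) - 15762/15625 = -22853/156646400 - 15762/15625 = -98776705397/97904000000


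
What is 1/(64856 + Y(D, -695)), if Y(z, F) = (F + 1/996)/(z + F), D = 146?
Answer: 546804/35464212443 ≈ 1.5418e-5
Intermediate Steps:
Y(z, F) = (1/996 + F)/(F + z) (Y(z, F) = (F + 1/996)/(F + z) = (1/996 + F)/(F + z))
1/(64856 + Y(D, -695)) = 1/(64856 + (1/996 - 695)/(-695 + 146)) = 1/(64856 - 692219/996/(-549)) = 1/(64856 - 1/549*(-692219/996)) = 1/(64856 + 692219/546804) = 1/(35464212443/546804) = 546804/35464212443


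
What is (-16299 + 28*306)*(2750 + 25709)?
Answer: -220016529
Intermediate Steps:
(-16299 + 28*306)*(2750 + 25709) = (-16299 + 8568)*28459 = -7731*28459 = -220016529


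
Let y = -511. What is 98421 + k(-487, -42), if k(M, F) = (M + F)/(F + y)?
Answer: 54427342/553 ≈ 98422.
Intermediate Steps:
k(M, F) = (F + M)/(-511 + F) (k(M, F) = (M + F)/(F - 511) = (F + M)/(-511 + F))
98421 + k(-487, -42) = 98421 + (-42 - 487)/(-511 - 42) = 98421 - 529/(-553) = 98421 - 1/553*(-529) = 98421 + 529/553 = 54427342/553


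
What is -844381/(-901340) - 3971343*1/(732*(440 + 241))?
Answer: -131608880257/18721282470 ≈ -7.0299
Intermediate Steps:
-844381/(-901340) - 3971343*1/(732*(440 + 241)) = -844381*(-1/901340) - 3971343/(732*681) = 844381/901340 - 3971343/498492 = 844381/901340 - 3971343*1/498492 = 844381/901340 - 1323781/166164 = -131608880257/18721282470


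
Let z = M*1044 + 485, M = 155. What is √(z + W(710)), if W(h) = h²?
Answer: 3*√74045 ≈ 816.34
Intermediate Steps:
z = 162305 (z = 155*1044 + 485 = 161820 + 485 = 162305)
√(z + W(710)) = √(162305 + 710²) = √(162305 + 504100) = √666405 = 3*√74045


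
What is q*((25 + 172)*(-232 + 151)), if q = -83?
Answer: 1324431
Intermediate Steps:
q*((25 + 172)*(-232 + 151)) = -83*(25 + 172)*(-232 + 151) = -16351*(-81) = -83*(-15957) = 1324431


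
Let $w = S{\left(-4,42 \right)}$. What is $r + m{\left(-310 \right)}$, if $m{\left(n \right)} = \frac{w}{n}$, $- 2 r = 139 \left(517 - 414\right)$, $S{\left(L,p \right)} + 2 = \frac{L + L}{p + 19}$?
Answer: $- \frac{27073421}{3782} \approx -7158.5$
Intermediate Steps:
$S{\left(L,p \right)} = -2 + \frac{2 L}{19 + p}$ ($S{\left(L,p \right)} = -2 + \frac{L + L}{p + 19} = -2 + \frac{2 L}{19 + p}$)
$r = - \frac{14317}{2}$ ($r = - \frac{139 \left(517 - 414\right)}{2} = - \frac{139 \cdot 103}{2} = \left(- \frac{1}{2}\right) 14317 = - \frac{14317}{2} \approx -7158.5$)
$w = - \frac{130}{61}$ ($w = \frac{2 \left(-19 - 4 - 42\right)}{19 + 42} = \frac{2 \left(-19 - 4 - 42\right)}{61} = 2 \cdot \frac{1}{61} \left(-65\right) = - \frac{130}{61} \approx -2.1311$)
$m{\left(n \right)} = - \frac{130}{61 n}$
$r + m{\left(-310 \right)} = - \frac{14317}{2} - \frac{130}{61 \left(-310\right)} = - \frac{14317}{2} - - \frac{13}{1891} = - \frac{14317}{2} + \frac{13}{1891} = - \frac{27073421}{3782}$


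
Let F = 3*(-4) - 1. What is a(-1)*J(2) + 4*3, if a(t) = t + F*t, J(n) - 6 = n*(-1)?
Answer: 60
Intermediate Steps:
F = -13 (F = -12 - 1 = -13)
J(n) = 6 - n (J(n) = 6 + n*(-1) = 6 - n)
a(t) = -12*t (a(t) = t - 13*t = -12*t)
a(-1)*J(2) + 4*3 = (-12*(-1))*(6 - 1*2) + 4*3 = 12*(6 - 2) + 12 = 12*4 + 12 = 48 + 12 = 60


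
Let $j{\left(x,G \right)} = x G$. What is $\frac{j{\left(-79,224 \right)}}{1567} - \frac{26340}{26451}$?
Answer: $- \frac{169783892}{13816239} \approx -12.289$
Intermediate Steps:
$j{\left(x,G \right)} = G x$
$\frac{j{\left(-79,224 \right)}}{1567} - \frac{26340}{26451} = \frac{224 \left(-79\right)}{1567} - \frac{26340}{26451} = \left(-17696\right) \frac{1}{1567} - \frac{8780}{8817} = - \frac{17696}{1567} - \frac{8780}{8817} = - \frac{169783892}{13816239}$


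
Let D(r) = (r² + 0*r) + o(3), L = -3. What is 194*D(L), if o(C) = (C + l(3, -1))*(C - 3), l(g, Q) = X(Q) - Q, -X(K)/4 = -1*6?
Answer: 1746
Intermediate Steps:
X(K) = 24 (X(K) = -(-4)*6 = -4*(-6) = 24)
l(g, Q) = 24 - Q
o(C) = (-3 + C)*(25 + C) (o(C) = (C + (24 - 1*(-1)))*(C - 3) = (C + (24 + 1))*(-3 + C) = (C + 25)*(-3 + C) = (25 + C)*(-3 + C) = (-3 + C)*(25 + C))
D(r) = r² (D(r) = (r² + 0*r) + (-75 + 3² + 22*3) = (r² + 0) + (-75 + 9 + 66) = r² + 0 = r²)
194*D(L) = 194*(-3)² = 194*9 = 1746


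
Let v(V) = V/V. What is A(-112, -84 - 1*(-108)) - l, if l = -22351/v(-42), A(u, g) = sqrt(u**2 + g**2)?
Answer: 22351 + 8*sqrt(205) ≈ 22466.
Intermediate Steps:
v(V) = 1
A(u, g) = sqrt(g**2 + u**2)
l = -22351 (l = -22351/1 = -22351*1 = -22351)
A(-112, -84 - 1*(-108)) - l = sqrt((-84 - 1*(-108))**2 + (-112)**2) - 1*(-22351) = sqrt((-84 + 108)**2 + 12544) + 22351 = sqrt(24**2 + 12544) + 22351 = sqrt(576 + 12544) + 22351 = sqrt(13120) + 22351 = 8*sqrt(205) + 22351 = 22351 + 8*sqrt(205)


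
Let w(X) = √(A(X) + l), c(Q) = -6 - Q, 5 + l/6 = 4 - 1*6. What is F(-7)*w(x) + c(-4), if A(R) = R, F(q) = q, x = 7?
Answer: -2 - 7*I*√35 ≈ -2.0 - 41.413*I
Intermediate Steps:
l = -42 (l = -30 + 6*(4 - 1*6) = -30 + 6*(4 - 6) = -30 + 6*(-2) = -30 - 12 = -42)
w(X) = √(-42 + X) (w(X) = √(X - 42) = √(-42 + X))
F(-7)*w(x) + c(-4) = -7*√(-42 + 7) + (-6 - 1*(-4)) = -7*I*√35 + (-6 + 4) = -7*I*√35 - 2 = -2 - 7*I*√35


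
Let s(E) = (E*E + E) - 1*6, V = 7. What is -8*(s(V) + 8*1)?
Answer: -464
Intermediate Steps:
s(E) = -6 + E + E² (s(E) = (E² + E) - 6 = (E + E²) - 6 = -6 + E + E²)
-8*(s(V) + 8*1) = -8*((-6 + 7 + 7²) + 8*1) = -8*((-6 + 7 + 49) + 8) = -8*(50 + 8) = -8*58 = -464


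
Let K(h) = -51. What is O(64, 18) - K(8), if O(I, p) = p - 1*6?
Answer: 63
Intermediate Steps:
O(I, p) = -6 + p (O(I, p) = p - 6 = -6 + p)
O(64, 18) - K(8) = (-6 + 18) - 1*(-51) = 12 + 51 = 63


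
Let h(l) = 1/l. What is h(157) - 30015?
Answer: -4712354/157 ≈ -30015.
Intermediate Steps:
h(157) - 30015 = 1/157 - 30015 = -4712354/157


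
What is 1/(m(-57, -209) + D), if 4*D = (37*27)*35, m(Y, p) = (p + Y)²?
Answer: 4/317989 ≈ 1.2579e-5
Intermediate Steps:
m(Y, p) = (Y + p)²
D = 34965/4 (D = ((37*27)*35)/4 = (999*35)/4 = (¼)*34965 = 34965/4 ≈ 8741.3)
1/(m(-57, -209) + D) = 1/((-57 - 209)² + 34965/4) = 1/((-266)² + 34965/4) = 1/(70756 + 34965/4) = 1/(317989/4) = 4/317989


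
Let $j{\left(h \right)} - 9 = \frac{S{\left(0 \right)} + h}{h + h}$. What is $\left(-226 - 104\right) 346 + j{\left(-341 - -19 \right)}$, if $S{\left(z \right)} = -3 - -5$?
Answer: $- \frac{18381451}{161} \approx -1.1417 \cdot 10^{5}$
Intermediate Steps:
$S{\left(z \right)} = 2$ ($S{\left(z \right)} = -3 + 5 = 2$)
$j{\left(h \right)} = 9 + \frac{2 + h}{2 h}$ ($j{\left(h \right)} = 9 + \frac{2 + h}{h + h} = 9 + \frac{2 + h}{2 h}$)
$\left(-226 - 104\right) 346 + j{\left(-341 - -19 \right)} = \left(-226 - 104\right) 346 + \left(\frac{19}{2} + \frac{1}{-341 - -19}\right) = \left(-330\right) 346 + \left(\frac{19}{2} + \frac{1}{-341 + 19}\right) = -114180 + \left(\frac{19}{2} + \frac{1}{-322}\right) = -114180 + \left(\frac{19}{2} - \frac{1}{322}\right) = -114180 + \frac{1529}{161} = - \frac{18381451}{161}$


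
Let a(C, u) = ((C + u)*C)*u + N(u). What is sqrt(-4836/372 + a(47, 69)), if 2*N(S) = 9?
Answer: sqrt(1504718)/2 ≈ 613.33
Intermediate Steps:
N(S) = 9/2 (N(S) = (1/2)*9 = 9/2)
a(C, u) = 9/2 + C*u*(C + u) (a(C, u) = ((C + u)*C)*u + 9/2 = (C*(C + u))*u + 9/2 = C*u*(C + u) + 9/2 = 9/2 + C*u*(C + u))
sqrt(-4836/372 + a(47, 69)) = sqrt(-4836/372 + (9/2 + 47*69**2 + 69*47**2)) = sqrt(-4836*1/372 + (9/2 + 47*4761 + 69*2209)) = sqrt(-13 + (9/2 + 223767 + 152421)) = sqrt(-13 + 752385/2) = sqrt(752359/2) = sqrt(1504718)/2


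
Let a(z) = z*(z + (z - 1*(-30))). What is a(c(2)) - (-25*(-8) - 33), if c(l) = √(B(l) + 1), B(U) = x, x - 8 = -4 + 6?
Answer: -145 + 30*√11 ≈ -45.501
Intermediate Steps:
x = 10 (x = 8 + (-4 + 6) = 8 + 2 = 10)
B(U) = 10
c(l) = √11 (c(l) = √(10 + 1) = √11)
a(z) = z*(30 + 2*z) (a(z) = z*(z + (z + 30)) = z*(z + (30 + z)) = z*(30 + 2*z))
a(c(2)) - (-25*(-8) - 33) = 2*√11*(15 + √11) - (-25*(-8) - 33) = 2*√11*(15 + √11) - (200 - 33) = 2*√11*(15 + √11) - 1*167 = 2*√11*(15 + √11) - 167 = -167 + 2*√11*(15 + √11)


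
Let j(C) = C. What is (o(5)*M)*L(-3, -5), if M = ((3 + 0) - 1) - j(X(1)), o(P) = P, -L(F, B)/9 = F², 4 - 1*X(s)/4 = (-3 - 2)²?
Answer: -34830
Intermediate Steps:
X(s) = -84 (X(s) = 16 - 4*(-3 - 2)² = 16 - 4*(-5)² = 16 - 4*25 = 16 - 100 = -84)
L(F, B) = -9*F²
M = 86 (M = ((3 + 0) - 1) - 1*(-84) = (3 - 1) + 84 = 2 + 84 = 86)
(o(5)*M)*L(-3, -5) = (5*86)*(-9*(-3)²) = 430*(-9*9) = 430*(-81) = -34830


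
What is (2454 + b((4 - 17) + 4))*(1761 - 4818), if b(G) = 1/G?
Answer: -22504615/3 ≈ -7.5015e+6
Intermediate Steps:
(2454 + b((4 - 17) + 4))*(1761 - 4818) = (2454 + 1/((4 - 17) + 4))*(1761 - 4818) = (2454 + 1/(-13 + 4))*(-3057) = (2454 + 1/(-9))*(-3057) = (2454 - ⅑)*(-3057) = (22085/9)*(-3057) = -22504615/3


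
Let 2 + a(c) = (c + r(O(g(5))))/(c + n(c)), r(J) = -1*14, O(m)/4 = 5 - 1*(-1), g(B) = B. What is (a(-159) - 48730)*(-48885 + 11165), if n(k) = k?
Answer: 292265932580/159 ≈ 1.8381e+9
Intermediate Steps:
O(m) = 24 (O(m) = 4*(5 - 1*(-1)) = 4*(5 + 1) = 4*6 = 24)
r(J) = -14
a(c) = -2 + (-14 + c)/(2*c) (a(c) = -2 + (c - 14)/(c + c) = -2 + (-14 + c)/((2*c)) = -2 + (-14 + c)*(1/(2*c)) = -2 + (-14 + c)/(2*c))
(a(-159) - 48730)*(-48885 + 11165) = ((-3/2 - 7/(-159)) - 48730)*(-48885 + 11165) = ((-3/2 - 7*(-1/159)) - 48730)*(-37720) = ((-3/2 + 7/159) - 48730)*(-37720) = (-463/318 - 48730)*(-37720) = -15496603/318*(-37720) = 292265932580/159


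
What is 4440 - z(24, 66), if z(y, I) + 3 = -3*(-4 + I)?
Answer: 4629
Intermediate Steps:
z(y, I) = 9 - 3*I (z(y, I) = -3 - 3*(-4 + I) = -3 + (12 - 3*I) = 9 - 3*I)
4440 - z(24, 66) = 4440 - (9 - 3*66) = 4440 - (9 - 198) = 4440 - 1*(-189) = 4440 + 189 = 4629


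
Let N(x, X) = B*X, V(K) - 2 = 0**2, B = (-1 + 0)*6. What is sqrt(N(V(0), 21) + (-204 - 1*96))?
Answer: I*sqrt(426) ≈ 20.64*I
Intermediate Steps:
B = -6 (B = -1*6 = -6)
V(K) = 2 (V(K) = 2 + 0**2 = 2 + 0 = 2)
N(x, X) = -6*X
sqrt(N(V(0), 21) + (-204 - 1*96)) = sqrt(-6*21 + (-204 - 1*96)) = sqrt(-126 + (-204 - 96)) = sqrt(-126 - 300) = sqrt(-426) = I*sqrt(426)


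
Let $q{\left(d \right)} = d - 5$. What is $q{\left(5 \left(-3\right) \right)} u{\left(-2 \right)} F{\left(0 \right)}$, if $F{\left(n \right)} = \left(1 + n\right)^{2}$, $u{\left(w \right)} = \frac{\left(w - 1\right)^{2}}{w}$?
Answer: $90$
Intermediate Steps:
$u{\left(w \right)} = \frac{\left(-1 + w\right)^{2}}{w}$
$q{\left(d \right)} = -5 + d$ ($q{\left(d \right)} = d - 5 = -5 + d$)
$q{\left(5 \left(-3\right) \right)} u{\left(-2 \right)} F{\left(0 \right)} = \left(-5 + 5 \left(-3\right)\right) \frac{\left(-1 - 2\right)^{2}}{-2} \left(1 + 0\right)^{2} = \left(-5 - 15\right) \left(- \frac{\left(-3\right)^{2}}{2}\right) 1^{2} = - 20 \left(\left(- \frac{1}{2}\right) 9\right) 1 = \left(-20\right) \left(- \frac{9}{2}\right) 1 = 90 \cdot 1 = 90$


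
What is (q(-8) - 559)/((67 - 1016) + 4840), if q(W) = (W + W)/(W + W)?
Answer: -186/1297 ≈ -0.14341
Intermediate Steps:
q(W) = 1 (q(W) = (2*W)/((2*W)) = (2*W)*(1/(2*W)) = 1)
(q(-8) - 559)/((67 - 1016) + 4840) = (1 - 559)/((67 - 1016) + 4840) = -558/(-949 + 4840) = -558/3891 = -558*1/3891 = -186/1297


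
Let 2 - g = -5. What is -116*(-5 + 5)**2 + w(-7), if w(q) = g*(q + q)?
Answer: -98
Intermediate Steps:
g = 7 (g = 2 - 1*(-5) = 2 + 5 = 7)
w(q) = 14*q (w(q) = 7*(q + q) = 7*(2*q) = 14*q)
-116*(-5 + 5)**2 + w(-7) = -116*(-5 + 5)**2 + 14*(-7) = -116*0**2 - 98 = -116*0 - 98 = 0 - 98 = -98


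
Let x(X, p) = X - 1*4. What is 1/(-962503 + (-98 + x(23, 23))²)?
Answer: -1/956262 ≈ -1.0457e-6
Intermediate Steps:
x(X, p) = -4 + X (x(X, p) = X - 4 = -4 + X)
1/(-962503 + (-98 + x(23, 23))²) = 1/(-962503 + (-98 + (-4 + 23))²) = 1/(-962503 + (-98 + 19)²) = 1/(-962503 + (-79)²) = 1/(-962503 + 6241) = 1/(-956262) = -1/956262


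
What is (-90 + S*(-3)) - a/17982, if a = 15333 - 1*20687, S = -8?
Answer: -590729/8991 ≈ -65.702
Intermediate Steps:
a = -5354 (a = 15333 - 20687 = -5354)
(-90 + S*(-3)) - a/17982 = (-90 - 8*(-3)) - (-5354)/17982 = (-90 + 24) - (-5354)/17982 = -66 - 1*(-2677/8991) = -66 + 2677/8991 = -590729/8991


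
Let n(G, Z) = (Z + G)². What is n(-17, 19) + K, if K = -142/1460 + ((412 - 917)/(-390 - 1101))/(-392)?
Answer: 832396039/213332280 ≈ 3.9019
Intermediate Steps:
n(G, Z) = (G + Z)²
K = -20933081/213332280 (K = -142*1/1460 - 505/(-1491)*(-1/392) = -71/730 - 505*(-1/1491)*(-1/392) = -71/730 + (505/1491)*(-1/392) = -71/730 - 505/584472 = -20933081/213332280 ≈ -0.098124)
n(-17, 19) + K = (-17 + 19)² - 20933081/213332280 = 2² - 20933081/213332280 = 4 - 20933081/213332280 = 832396039/213332280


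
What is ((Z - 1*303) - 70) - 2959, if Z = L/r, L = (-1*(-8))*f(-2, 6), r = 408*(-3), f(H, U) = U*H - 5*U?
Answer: -169918/51 ≈ -3331.7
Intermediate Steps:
f(H, U) = -5*U + H*U (f(H, U) = H*U - 5*U = -5*U + H*U)
r = -1224
L = -336 (L = (-1*(-8))*(6*(-5 - 2)) = 8*(6*(-7)) = 8*(-42) = -336)
Z = 14/51 (Z = -336/(-1224) = -336*(-1/1224) = 14/51 ≈ 0.27451)
((Z - 1*303) - 70) - 2959 = ((14/51 - 1*303) - 70) - 2959 = ((14/51 - 303) - 70) - 2959 = (-15439/51 - 70) - 2959 = -19009/51 - 2959 = -169918/51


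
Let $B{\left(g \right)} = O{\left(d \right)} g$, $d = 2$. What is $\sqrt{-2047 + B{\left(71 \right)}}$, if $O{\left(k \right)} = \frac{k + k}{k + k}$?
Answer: $2 i \sqrt{494} \approx 44.452 i$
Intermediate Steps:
$O{\left(k \right)} = 1$ ($O{\left(k \right)} = \frac{2 k}{2 k} = 2 k \frac{1}{2 k} = 1$)
$B{\left(g \right)} = g$ ($B{\left(g \right)} = 1 g = g$)
$\sqrt{-2047 + B{\left(71 \right)}} = \sqrt{-2047 + 71} = \sqrt{-1976} = 2 i \sqrt{494}$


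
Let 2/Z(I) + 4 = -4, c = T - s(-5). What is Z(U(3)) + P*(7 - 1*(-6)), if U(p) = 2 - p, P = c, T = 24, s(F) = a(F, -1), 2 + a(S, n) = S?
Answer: 1611/4 ≈ 402.75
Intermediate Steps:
a(S, n) = -2 + S
s(F) = -2 + F
c = 31 (c = 24 - (-2 - 5) = 24 - 1*(-7) = 24 + 7 = 31)
P = 31
Z(I) = -1/4 (Z(I) = 2/(-4 - 4) = 2/(-8) = 2*(-1/8) = -1/4)
Z(U(3)) + P*(7 - 1*(-6)) = -1/4 + 31*(7 - 1*(-6)) = -1/4 + 31*(7 + 6) = -1/4 + 31*13 = -1/4 + 403 = 1611/4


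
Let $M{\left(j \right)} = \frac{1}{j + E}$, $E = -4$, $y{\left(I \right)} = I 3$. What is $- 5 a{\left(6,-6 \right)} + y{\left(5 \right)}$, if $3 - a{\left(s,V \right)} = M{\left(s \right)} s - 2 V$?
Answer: $75$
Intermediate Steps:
$y{\left(I \right)} = 3 I$
$M{\left(j \right)} = \frac{1}{-4 + j}$ ($M{\left(j \right)} = \frac{1}{j - 4} = \frac{1}{-4 + j}$)
$a{\left(s,V \right)} = 3 + 2 V - \frac{s}{-4 + s}$ ($a{\left(s,V \right)} = 3 - \left(\frac{s}{-4 + s} - 2 V\right) = 3 - \left(- 2 V + \frac{s}{-4 + s}\right) = 3 + \left(2 V - \frac{s}{-4 + s}\right) = 3 + 2 V - \frac{s}{-4 + s}$)
$- 5 a{\left(6,-6 \right)} + y{\left(5 \right)} = - 5 \frac{\left(-1\right) 6 + \left(-4 + 6\right) \left(3 + 2 \left(-6\right)\right)}{-4 + 6} + 3 \cdot 5 = - 5 \frac{-6 + 2 \left(3 - 12\right)}{2} + 15 = - 5 \frac{-6 + 2 \left(-9\right)}{2} + 15 = - 5 \frac{-6 - 18}{2} + 15 = - 5 \cdot \frac{1}{2} \left(-24\right) + 15 = \left(-5\right) \left(-12\right) + 15 = 60 + 15 = 75$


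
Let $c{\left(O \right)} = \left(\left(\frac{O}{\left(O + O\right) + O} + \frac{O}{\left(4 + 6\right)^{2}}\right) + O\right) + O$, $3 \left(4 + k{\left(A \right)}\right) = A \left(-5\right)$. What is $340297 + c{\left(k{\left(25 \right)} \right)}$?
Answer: $\frac{102061663}{300} \approx 3.4021 \cdot 10^{5}$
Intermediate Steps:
$k{\left(A \right)} = -4 - \frac{5 A}{3}$ ($k{\left(A \right)} = -4 + \frac{A \left(-5\right)}{3} = -4 + \frac{\left(-5\right) A}{3} = -4 - \frac{5 A}{3}$)
$c{\left(O \right)} = \frac{1}{3} + \frac{201 O}{100}$ ($c{\left(O \right)} = \left(\left(\frac{O}{2 O + O} + \frac{O}{10^{2}}\right) + O\right) + O = \left(\left(\frac{O}{3 O} + \frac{O}{100}\right) + O\right) + O = \left(\left(O \frac{1}{3 O} + O \frac{1}{100}\right) + O\right) + O = \left(\left(\frac{1}{3} + \frac{O}{100}\right) + O\right) + O = \left(\frac{1}{3} + \frac{101 O}{100}\right) + O = \frac{1}{3} + \frac{201 O}{100}$)
$340297 + c{\left(k{\left(25 \right)} \right)} = 340297 + \left(\frac{1}{3} + \frac{201 \left(-4 - \frac{125}{3}\right)}{100}\right) = 340297 + \left(\frac{1}{3} + \frac{201}{100} \left(- \frac{137}{3}\right)\right) = 340297 + \left(\frac{1}{3} - \frac{9179}{100}\right) = 340297 - \frac{27437}{300} = \frac{102061663}{300}$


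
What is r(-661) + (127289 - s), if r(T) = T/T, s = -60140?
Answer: 187430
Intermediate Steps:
r(T) = 1
r(-661) + (127289 - s) = 1 + (127289 - 1*(-60140)) = 1 + (127289 + 60140) = 1 + 187429 = 187430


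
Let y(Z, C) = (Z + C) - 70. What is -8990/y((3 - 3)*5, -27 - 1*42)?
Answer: 8990/139 ≈ 64.676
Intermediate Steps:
y(Z, C) = -70 + C + Z (y(Z, C) = (C + Z) - 70 = -70 + C + Z)
-8990/y((3 - 3)*5, -27 - 1*42) = -8990/(-70 + (-27 - 1*42) + (3 - 3)*5) = -8990/(-70 + (-27 - 42) + 0*5) = -8990/(-70 - 69 + 0) = -8990/(-139) = -8990*(-1/139) = 8990/139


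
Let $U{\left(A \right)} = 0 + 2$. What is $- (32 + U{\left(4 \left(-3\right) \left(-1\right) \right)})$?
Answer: $-34$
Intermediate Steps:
$U{\left(A \right)} = 2$
$- (32 + U{\left(4 \left(-3\right) \left(-1\right) \right)}) = - (32 + 2) = \left(-1\right) 34 = -34$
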